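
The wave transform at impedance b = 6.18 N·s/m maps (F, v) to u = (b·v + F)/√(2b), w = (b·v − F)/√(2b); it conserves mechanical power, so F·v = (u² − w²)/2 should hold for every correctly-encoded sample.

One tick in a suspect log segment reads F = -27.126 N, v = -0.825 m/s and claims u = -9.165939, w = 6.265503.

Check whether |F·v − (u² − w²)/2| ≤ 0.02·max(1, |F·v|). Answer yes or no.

F·v = (-27.126)×(-0.825) = 22.378950 W.
(u² − w²)/2 = (84.014438 − 39.256528)/2 = 22.378955 W.
|Δ| = 0.000005;  2% of max(1, |F·v|) = 0.447579.

yes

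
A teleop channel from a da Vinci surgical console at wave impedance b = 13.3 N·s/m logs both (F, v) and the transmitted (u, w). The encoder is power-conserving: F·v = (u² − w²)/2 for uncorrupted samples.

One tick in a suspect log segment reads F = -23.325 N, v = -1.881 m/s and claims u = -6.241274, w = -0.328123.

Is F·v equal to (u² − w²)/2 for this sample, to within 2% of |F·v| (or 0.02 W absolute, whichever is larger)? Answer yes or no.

F·v = (-23.325)×(-1.881) = 43.874325 W.
(u² − w²)/2 = (38.953501 − 0.107665)/2 = 19.422918 W.
|Δ| = 24.451407;  2% of max(1, |F·v|) = 0.877486.

no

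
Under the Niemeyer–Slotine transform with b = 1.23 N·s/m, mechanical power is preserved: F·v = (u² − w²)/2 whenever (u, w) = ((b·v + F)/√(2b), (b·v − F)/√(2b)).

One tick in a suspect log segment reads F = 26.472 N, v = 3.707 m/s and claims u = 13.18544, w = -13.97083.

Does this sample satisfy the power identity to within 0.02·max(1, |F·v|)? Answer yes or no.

no

F·v = 26.472×3.707 = 98.1317 W.
(u² − w²)/2 = (173.8558 − 195.1841)/2 = -10.6641 W.
|Δ| = 108.7958;  2% of max(1, |F·v|) = 1.9626.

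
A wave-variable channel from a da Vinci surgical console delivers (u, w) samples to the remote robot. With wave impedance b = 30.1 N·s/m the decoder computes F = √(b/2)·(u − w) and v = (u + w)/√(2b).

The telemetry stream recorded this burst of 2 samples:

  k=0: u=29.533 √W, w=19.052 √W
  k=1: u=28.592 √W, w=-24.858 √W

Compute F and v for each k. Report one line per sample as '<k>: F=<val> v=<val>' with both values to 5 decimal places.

k=0: u−w=10.48100, u+w=48.58500; √(b/2)=3.87943, √(2b)=7.75887; F=3.87943×10.481=40.66034, v=48.58500/7.75887=6.26187
k=1: u−w=53.45000, u+w=3.73400; √(b/2)=3.87943, √(2b)=7.75887; F=3.87943×53.45=207.35569, v=3.73400/7.75887=0.48126

0: F=40.66034 v=6.26187
1: F=207.35569 v=0.48126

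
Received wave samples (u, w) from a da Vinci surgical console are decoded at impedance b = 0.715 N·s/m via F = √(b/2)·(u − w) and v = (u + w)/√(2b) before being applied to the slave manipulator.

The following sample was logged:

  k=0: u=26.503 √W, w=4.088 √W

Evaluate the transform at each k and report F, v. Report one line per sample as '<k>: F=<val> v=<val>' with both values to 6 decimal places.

k=0: u−w=22.415000, u+w=30.591000; √(b/2)=0.597913, √(2b)=1.195826; F=0.597913×22.415=13.402221, v=30.591000/1.195826=25.581479

0: F=13.402221 v=25.581479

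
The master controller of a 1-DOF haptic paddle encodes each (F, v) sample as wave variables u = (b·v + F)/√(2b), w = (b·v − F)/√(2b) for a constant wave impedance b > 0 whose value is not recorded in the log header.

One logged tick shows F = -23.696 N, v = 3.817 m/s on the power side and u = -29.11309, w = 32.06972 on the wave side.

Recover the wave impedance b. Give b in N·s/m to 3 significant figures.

u + w = 2.9566;  u + w = √(2b)·v, so √(2b) = 2.9566/3.817 = 0.7746.
b = (√(2b))²/2 = 0.6000/2 = 0.3000.
(Check via u − w = 2F/√(2b): u − w = -61.1828, 2F/√(2b) = -61.1829.)

b = 0.3 N·s/m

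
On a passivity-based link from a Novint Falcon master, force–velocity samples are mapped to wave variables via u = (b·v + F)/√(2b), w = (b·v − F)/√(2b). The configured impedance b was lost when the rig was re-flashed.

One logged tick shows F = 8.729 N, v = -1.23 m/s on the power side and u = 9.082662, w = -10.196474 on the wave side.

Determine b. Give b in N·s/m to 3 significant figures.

b = 0.41 N·s/m

u + w = -1.113812;  u + w = √(2b)·v, so √(2b) = -1.113812/(-1.23) = 0.905538.
b = (√(2b))²/2 = 0.819999/2 = 0.410000.
(Check via u − w = 2F/√(2b): u − w = 19.279136, 2F/√(2b) = 19.279142.)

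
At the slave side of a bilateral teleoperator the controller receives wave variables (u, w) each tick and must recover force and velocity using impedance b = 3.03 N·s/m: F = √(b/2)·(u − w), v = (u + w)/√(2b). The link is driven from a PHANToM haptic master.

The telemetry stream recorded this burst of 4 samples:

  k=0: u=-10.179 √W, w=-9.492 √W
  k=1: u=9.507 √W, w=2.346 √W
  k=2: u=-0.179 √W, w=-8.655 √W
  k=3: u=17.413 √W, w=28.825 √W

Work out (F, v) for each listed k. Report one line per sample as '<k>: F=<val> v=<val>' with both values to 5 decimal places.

0: F=-0.84560 v=-7.99080
1: F=8.81414 v=4.81495
2: F=10.43271 v=-3.58857
3: F=-14.04650 v=18.78290

k=0: u−w=-0.68700, u+w=-19.67100; √(b/2)=1.23085, √(2b)=2.46171; F=1.23085×(-0.687)=-0.84560, v=-19.67100/2.46171=-7.99080
k=1: u−w=7.16100, u+w=11.85300; √(b/2)=1.23085, √(2b)=2.46171; F=1.23085×7.161=8.81414, v=11.85300/2.46171=4.81495
k=2: u−w=8.47600, u+w=-8.83400; √(b/2)=1.23085, √(2b)=2.46171; F=1.23085×8.476=10.43271, v=-8.83400/2.46171=-3.58857
k=3: u−w=-11.41200, u+w=46.23800; √(b/2)=1.23085, √(2b)=2.46171; F=1.23085×(-11.412)=-14.04650, v=46.23800/2.46171=18.78290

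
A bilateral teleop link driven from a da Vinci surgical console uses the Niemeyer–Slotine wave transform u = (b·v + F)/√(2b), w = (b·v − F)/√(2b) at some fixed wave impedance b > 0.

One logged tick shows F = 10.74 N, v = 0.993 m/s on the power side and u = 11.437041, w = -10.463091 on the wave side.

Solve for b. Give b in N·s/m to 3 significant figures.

u + w = 0.973950;  u + w = √(2b)·v, so √(2b) = 0.973950/0.993 = 0.980816.
b = (√(2b))²/2 = 0.961999/2 = 0.481000.
(Check via u − w = 2F/√(2b): u − w = 21.900132, 2F/√(2b) = 21.900139.)

b = 0.481 N·s/m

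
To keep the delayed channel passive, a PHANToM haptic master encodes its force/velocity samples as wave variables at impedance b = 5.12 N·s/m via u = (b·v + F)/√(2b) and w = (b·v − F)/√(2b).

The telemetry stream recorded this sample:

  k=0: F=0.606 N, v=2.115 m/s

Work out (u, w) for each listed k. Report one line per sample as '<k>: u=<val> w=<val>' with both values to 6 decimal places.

0: u=3.573375 w=3.194625

k=0: b·v=5.12×2.115=10.828800; √(2b)=3.200000; u=(10.828800+0.606)/3.200000=3.573375, w=(10.828800−0.606)/3.200000=3.194625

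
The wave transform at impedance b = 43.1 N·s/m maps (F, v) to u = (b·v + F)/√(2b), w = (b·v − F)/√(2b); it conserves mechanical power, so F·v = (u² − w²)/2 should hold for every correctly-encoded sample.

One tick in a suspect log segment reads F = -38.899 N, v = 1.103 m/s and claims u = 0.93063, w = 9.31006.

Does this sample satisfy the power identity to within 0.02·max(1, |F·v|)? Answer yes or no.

F·v = (-38.899)×1.103 = -42.90560 W.
(u² − w²)/2 = (0.86607 − 86.67722)/2 = -42.90557 W.
|Δ| = 0.00002;  2% of max(1, |F·v|) = 0.85811.

yes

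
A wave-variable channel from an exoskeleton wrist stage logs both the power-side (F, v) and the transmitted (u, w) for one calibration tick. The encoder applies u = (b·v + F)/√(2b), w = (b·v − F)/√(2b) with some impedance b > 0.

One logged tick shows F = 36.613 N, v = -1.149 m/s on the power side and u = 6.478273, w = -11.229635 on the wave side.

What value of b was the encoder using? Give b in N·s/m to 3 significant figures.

u + w = -4.751362;  u + w = √(2b)·v, so √(2b) = -4.751362/(-1.149) = 4.135215.
b = (√(2b))²/2 = 17.100003/2 = 8.550001.
(Check via u − w = 2F/√(2b): u − w = 17.707908, 2F/√(2b) = 17.707906.)

b = 8.55 N·s/m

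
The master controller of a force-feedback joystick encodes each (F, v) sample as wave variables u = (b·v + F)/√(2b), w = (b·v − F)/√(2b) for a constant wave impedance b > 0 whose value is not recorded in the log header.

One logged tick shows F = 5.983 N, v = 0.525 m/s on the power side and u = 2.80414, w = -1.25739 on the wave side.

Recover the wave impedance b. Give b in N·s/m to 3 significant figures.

b = 4.34 N·s/m

u + w = 1.5467;  u + w = √(2b)·v, so √(2b) = 1.5467/0.525 = 2.9462.
b = (√(2b))²/2 = 8.6800/2 = 4.3400.
(Check via u − w = 2F/√(2b): u − w = 4.0615, 2F/√(2b) = 4.0615.)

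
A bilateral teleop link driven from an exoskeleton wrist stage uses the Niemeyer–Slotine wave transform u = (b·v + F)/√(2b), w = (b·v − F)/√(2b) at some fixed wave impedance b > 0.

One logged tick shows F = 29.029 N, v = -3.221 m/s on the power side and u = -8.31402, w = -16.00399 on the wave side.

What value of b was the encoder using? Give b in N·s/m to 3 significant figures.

u + w = -24.31801;  u + w = √(2b)·v, so √(2b) = -24.31801/(-3.221) = 7.54983.
b = (√(2b))²/2 = 56.99997/2 = 28.49998.
(Check via u − w = 2F/√(2b): u − w = 7.68997, 2F/√(2b) = 7.68997.)

b = 28.5 N·s/m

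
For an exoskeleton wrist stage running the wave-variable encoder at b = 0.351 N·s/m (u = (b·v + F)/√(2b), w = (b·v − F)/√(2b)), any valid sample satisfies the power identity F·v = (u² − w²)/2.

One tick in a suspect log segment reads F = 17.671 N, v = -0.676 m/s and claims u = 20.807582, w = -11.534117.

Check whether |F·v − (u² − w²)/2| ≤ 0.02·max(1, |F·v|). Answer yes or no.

F·v = 17.671×(-0.676) = -11.945596 W.
(u² − w²)/2 = (432.955469 − 133.035855)/2 = 149.959807 W.
|Δ| = 161.905403;  2% of max(1, |F·v|) = 0.238912.

no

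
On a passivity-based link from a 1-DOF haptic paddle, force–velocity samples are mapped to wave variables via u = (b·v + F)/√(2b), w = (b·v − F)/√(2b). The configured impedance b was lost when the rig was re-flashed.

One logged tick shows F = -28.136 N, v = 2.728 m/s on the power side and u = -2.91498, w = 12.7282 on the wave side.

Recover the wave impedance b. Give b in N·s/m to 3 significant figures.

u + w = 9.81322;  u + w = √(2b)·v, so √(2b) = 9.81322/2.728 = 3.59722.
b = (√(2b))²/2 = 12.94000/2 = 6.47000.
(Check via u − w = 2F/√(2b): u − w = -15.64318, 2F/√(2b) = -15.64319.)

b = 6.47 N·s/m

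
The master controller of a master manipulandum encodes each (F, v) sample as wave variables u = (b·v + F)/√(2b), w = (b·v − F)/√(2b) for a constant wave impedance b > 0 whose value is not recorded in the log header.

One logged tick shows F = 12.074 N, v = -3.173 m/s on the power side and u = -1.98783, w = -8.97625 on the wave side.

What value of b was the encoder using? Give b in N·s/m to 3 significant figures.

u + w = -10.9641;  u + w = √(2b)·v, so √(2b) = -10.9641/(-3.173) = 3.4554.
b = (√(2b))²/2 = 11.9400/2 = 5.9700.
(Check via u − w = 2F/√(2b): u − w = 6.9884, 2F/√(2b) = 6.9884.)

b = 5.97 N·s/m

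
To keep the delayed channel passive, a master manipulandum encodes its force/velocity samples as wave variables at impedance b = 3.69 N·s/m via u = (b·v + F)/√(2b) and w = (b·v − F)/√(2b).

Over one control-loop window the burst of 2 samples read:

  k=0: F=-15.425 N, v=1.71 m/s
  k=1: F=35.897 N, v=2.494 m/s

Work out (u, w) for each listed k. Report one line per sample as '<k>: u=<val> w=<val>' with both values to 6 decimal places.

k=0: b·v=3.69×1.71=6.309900; √(2b)=2.716616; u=(6.309900+(-15.425))/2.716616=-3.355315, w=(6.309900−(-15.425))/2.716616=8.000727
k=1: b·v=3.69×2.494=9.202860; √(2b)=2.716616; u=(9.202860+35.897)/2.716616=16.601488, w=(9.202860−35.897)/2.716616=-9.826249

0: u=-3.355315 w=8.000727
1: u=16.601488 w=-9.826249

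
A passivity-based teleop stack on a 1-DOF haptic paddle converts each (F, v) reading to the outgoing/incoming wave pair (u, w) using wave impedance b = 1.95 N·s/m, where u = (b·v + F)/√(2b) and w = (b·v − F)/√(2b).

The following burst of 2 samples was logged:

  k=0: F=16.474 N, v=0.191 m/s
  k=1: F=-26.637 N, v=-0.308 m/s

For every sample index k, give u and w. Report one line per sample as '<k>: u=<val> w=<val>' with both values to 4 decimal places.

k=0: b·v=1.95×0.191=0.3725; √(2b)=1.9748; u=(0.3725+16.474)/1.9748=8.5305, w=(0.3725−16.474)/1.9748=-8.1533
k=1: b·v=1.95×(-0.308)=-0.6006; √(2b)=1.9748; u=(-0.6006+(-26.637))/1.9748=-13.7923, w=(-0.6006−(-26.637))/1.9748=13.1840

0: u=8.5305 w=-8.1533
1: u=-13.7923 w=13.1840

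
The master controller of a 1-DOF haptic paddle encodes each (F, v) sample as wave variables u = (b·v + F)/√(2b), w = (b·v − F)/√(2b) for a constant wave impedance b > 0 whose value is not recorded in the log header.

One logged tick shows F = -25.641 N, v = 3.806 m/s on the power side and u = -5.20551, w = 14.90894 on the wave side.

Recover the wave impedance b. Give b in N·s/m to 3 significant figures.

b = 3.25 N·s/m

u + w = 9.70343;  u + w = √(2b)·v, so √(2b) = 9.70343/3.806 = 2.54951.
b = (√(2b))²/2 = 6.49999/2 = 3.25000.
(Check via u − w = 2F/√(2b): u − w = -20.11445, 2F/√(2b) = -20.11446.)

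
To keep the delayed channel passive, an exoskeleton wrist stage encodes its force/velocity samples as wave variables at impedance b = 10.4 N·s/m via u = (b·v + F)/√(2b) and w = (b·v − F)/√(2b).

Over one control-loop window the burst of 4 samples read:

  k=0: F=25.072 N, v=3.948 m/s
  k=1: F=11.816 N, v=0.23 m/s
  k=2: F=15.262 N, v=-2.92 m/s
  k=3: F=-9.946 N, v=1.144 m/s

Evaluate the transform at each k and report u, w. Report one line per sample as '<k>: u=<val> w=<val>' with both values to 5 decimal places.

k=0: b·v=10.4×3.948=41.05920; √(2b)=4.56070; u=(41.05920+25.072)/4.56070=14.50022, w=(41.05920−25.072)/4.56070=3.50543
k=1: b·v=10.4×0.23=2.39200; √(2b)=4.56070; u=(2.39200+11.816)/4.56070=3.11531, w=(2.39200−11.816)/4.56070=-2.06635
k=2: b·v=10.4×(-2.92)=-30.36800; √(2b)=4.56070; u=(-30.36800+15.262)/4.56070=-3.31221, w=(-30.36800−15.262)/4.56070=-10.00504
k=3: b·v=10.4×1.144=11.89760; √(2b)=4.56070; u=(11.89760+(-9.946))/4.56070=0.42792, w=(11.89760−(-9.946))/4.56070=4.78953

0: u=14.50022 w=3.50543
1: u=3.11531 w=-2.06635
2: u=-3.31221 w=-10.00504
3: u=0.42792 w=4.78953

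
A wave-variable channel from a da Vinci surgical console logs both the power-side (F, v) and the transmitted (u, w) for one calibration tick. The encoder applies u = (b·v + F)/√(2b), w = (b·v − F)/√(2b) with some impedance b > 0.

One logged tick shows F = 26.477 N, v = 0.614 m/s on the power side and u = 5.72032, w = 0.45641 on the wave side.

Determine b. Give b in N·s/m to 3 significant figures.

b = 50.6 N·s/m

u + w = 6.1767;  u + w = √(2b)·v, so √(2b) = 6.1767/0.614 = 10.0598.
b = (√(2b))²/2 = 101.2000/2 = 50.6000.
(Check via u − w = 2F/√(2b): u − w = 5.2639, 2F/√(2b) = 5.2639.)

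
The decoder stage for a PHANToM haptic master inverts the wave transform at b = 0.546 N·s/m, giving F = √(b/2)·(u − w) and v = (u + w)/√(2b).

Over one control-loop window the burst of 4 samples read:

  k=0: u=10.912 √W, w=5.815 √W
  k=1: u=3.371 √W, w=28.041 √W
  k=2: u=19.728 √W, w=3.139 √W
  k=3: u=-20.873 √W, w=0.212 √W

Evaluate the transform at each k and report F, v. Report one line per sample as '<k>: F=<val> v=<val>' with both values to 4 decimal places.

k=0: u−w=5.0970, u+w=16.7270; √(b/2)=0.5225, √(2b)=1.0450; F=0.5225×5.097=2.6632, v=16.7270/1.0450=16.0069
k=1: u−w=-24.6700, u+w=31.4120; √(b/2)=0.5225, √(2b)=1.0450; F=0.5225×(-24.67)=-12.8899, v=31.4120/1.0450=30.0597
k=2: u−w=16.5890, u+w=22.8670; √(b/2)=0.5225, √(2b)=1.0450; F=0.5225×16.589=8.6677, v=22.8670/1.0450=21.8825
k=3: u−w=-21.0850, u+w=-20.6610; √(b/2)=0.5225, √(2b)=1.0450; F=0.5225×(-21.085)=-11.0168, v=-20.6610/1.0450=-19.7715

0: F=2.6632 v=16.0069
1: F=-12.8899 v=30.0597
2: F=8.6677 v=21.8825
3: F=-11.0168 v=-19.7715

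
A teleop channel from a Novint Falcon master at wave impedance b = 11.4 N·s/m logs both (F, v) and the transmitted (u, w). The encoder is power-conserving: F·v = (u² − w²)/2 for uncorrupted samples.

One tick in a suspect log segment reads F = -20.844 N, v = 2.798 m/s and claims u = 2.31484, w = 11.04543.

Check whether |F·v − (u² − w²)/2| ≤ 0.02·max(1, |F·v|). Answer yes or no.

yes

F·v = (-20.844)×2.798 = -58.3215 W.
(u² − w²)/2 = (5.3585 − 122.0015)/2 = -58.3215 W.
|Δ| = 0.0000;  2% of max(1, |F·v|) = 1.1664.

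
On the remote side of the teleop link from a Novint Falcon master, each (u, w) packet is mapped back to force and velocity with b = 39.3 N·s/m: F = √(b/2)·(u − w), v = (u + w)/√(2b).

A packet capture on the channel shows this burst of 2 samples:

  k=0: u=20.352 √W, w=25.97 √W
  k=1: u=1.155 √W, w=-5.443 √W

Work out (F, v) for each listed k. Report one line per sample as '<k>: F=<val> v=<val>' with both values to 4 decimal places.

k=0: u−w=-5.6180, u+w=46.3220; √(b/2)=4.4328, √(2b)=8.8657; F=4.4328×(-5.618)=-24.9037, v=46.3220/8.8657=5.2249
k=1: u−w=6.5980, u+w=-4.2880; √(b/2)=4.4328, √(2b)=8.8657; F=4.4328×6.598=29.2478, v=-4.2880/8.8657=-0.4837

0: F=-24.9037 v=5.2249
1: F=29.2478 v=-0.4837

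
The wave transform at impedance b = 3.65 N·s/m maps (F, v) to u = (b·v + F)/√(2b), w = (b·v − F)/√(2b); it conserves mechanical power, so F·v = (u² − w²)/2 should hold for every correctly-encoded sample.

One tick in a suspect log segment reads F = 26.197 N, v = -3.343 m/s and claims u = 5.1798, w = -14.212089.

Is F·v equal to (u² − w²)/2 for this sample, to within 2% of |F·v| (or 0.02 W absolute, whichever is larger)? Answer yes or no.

yes

F·v = 26.197×(-3.343) = -87.576571 W.
(u² − w²)/2 = (26.830328 − 201.983474)/2 = -87.576573 W.
|Δ| = 0.000002;  2% of max(1, |F·v|) = 1.751531.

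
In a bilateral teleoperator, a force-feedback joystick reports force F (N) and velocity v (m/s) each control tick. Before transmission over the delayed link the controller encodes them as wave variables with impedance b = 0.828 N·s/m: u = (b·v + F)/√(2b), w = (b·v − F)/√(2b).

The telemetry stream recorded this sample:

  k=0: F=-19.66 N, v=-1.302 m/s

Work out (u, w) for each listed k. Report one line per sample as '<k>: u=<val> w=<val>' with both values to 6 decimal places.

k=0: b·v=0.828×(-1.302)=-1.078056; √(2b)=1.286857; u=(-1.078056+(-19.66))/1.286857=-16.115281, w=(-1.078056−(-19.66))/1.286857=14.439793

0: u=-16.115281 w=14.439793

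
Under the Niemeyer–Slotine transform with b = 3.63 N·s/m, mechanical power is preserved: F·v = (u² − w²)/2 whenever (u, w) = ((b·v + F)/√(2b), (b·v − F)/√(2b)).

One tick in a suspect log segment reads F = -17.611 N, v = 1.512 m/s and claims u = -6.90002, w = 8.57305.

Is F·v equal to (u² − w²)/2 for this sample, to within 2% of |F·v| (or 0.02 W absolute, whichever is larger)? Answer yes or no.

no

F·v = (-17.611)×1.512 = -26.62783 W.
(u² − w²)/2 = (47.61028 − 73.49719)/2 = -12.94346 W.
|Δ| = 13.68438;  2% of max(1, |F·v|) = 0.53256.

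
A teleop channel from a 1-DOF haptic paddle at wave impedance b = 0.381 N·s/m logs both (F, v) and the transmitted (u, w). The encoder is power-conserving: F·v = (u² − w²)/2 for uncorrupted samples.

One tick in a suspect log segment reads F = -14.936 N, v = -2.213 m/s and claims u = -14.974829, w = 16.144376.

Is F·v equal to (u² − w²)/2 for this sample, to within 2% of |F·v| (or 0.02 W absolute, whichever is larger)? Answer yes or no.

F·v = (-14.936)×(-2.213) = 33.053368 W.
(u² − w²)/2 = (224.245504 − 260.640876)/2 = -18.197686 W.
|Δ| = 51.251054;  2% of max(1, |F·v|) = 0.661067.

no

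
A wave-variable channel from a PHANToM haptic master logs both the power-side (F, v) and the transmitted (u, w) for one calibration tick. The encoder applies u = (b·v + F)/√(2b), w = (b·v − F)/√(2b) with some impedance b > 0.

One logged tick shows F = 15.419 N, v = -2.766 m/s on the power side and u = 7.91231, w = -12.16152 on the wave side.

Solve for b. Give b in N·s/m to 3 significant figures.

b = 1.18 N·s/m

u + w = -4.24921;  u + w = √(2b)·v, so √(2b) = -4.24921/(-2.766) = 1.53623.
b = (√(2b))²/2 = 2.36000/2 = 1.18000.
(Check via u − w = 2F/√(2b): u − w = 20.07383, 2F/√(2b) = 20.07383.)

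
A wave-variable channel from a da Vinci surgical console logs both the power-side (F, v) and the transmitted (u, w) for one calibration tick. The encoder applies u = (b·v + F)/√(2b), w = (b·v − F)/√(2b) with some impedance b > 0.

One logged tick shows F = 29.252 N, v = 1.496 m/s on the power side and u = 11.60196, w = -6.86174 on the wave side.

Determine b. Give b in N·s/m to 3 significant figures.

u + w = 4.74022;  u + w = √(2b)·v, so √(2b) = 4.74022/1.496 = 3.16860.
b = (√(2b))²/2 = 10.04000/2 = 5.02000.
(Check via u − w = 2F/√(2b): u − w = 18.46370, 2F/√(2b) = 18.46370.)

b = 5.02 N·s/m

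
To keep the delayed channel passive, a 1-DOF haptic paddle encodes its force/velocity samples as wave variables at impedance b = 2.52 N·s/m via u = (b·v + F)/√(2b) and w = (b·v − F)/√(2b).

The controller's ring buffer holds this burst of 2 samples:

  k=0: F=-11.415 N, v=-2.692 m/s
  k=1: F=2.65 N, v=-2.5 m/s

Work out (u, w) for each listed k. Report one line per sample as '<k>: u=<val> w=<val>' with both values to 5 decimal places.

k=0: b·v=2.52×(-2.692)=-6.78384; √(2b)=2.24499; u=(-6.78384+(-11.415))/2.24499=-8.10641, w=(-6.78384−(-11.415))/2.24499=2.06288
k=1: b·v=2.52×(-2.5)=-6.30000; √(2b)=2.24499; u=(-6.30000+2.65)/2.24499=-1.62584, w=(-6.30000−2.65)/2.24499=-3.98665

0: u=-8.10641 w=2.06288
1: u=-1.62584 w=-3.98665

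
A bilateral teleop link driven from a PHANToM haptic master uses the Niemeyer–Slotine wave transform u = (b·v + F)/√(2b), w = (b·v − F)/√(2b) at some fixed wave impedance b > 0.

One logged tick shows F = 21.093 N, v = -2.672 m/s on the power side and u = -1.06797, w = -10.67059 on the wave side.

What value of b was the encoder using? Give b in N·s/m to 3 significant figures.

b = 9.65 N·s/m

u + w = -11.7386;  u + w = √(2b)·v, so √(2b) = -11.7386/(-2.672) = 4.3932.
b = (√(2b))²/2 = 19.3000/2 = 9.6500.
(Check via u − w = 2F/√(2b): u − w = 9.6026, 2F/√(2b) = 9.6026.)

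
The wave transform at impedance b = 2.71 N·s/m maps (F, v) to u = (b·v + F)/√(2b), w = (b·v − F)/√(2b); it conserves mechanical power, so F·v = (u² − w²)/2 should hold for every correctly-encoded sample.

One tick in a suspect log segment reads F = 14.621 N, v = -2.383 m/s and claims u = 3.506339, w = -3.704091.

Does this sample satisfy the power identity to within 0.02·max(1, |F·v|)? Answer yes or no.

no

F·v = 14.621×(-2.383) = -34.841843 W.
(u² − w²)/2 = (12.294413 − 13.720290)/2 = -0.712938 W.
|Δ| = 34.128905;  2% of max(1, |F·v|) = 0.696837.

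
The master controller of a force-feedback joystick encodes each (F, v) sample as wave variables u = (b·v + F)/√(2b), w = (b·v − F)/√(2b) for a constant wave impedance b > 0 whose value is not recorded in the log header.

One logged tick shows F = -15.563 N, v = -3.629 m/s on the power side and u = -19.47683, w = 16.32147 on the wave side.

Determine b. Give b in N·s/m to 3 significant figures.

u + w = -3.15536;  u + w = √(2b)·v, so √(2b) = -3.15536/(-3.629) = 0.86948.
b = (√(2b))²/2 = 0.75600/2 = 0.37800.
(Check via u − w = 2F/√(2b): u − w = -35.79830, 2F/√(2b) = -35.79821.)

b = 0.378 N·s/m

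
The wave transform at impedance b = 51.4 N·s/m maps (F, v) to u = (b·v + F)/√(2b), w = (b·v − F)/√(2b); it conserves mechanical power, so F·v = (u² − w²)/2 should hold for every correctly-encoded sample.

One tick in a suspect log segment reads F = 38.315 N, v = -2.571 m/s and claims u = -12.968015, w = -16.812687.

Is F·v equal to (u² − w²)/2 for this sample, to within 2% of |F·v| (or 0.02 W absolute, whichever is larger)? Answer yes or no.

no

F·v = 38.315×(-2.571) = -98.507865 W.
(u² − w²)/2 = (168.169413 − 282.666444)/2 = -57.248516 W.
|Δ| = 41.259349;  2% of max(1, |F·v|) = 1.970157.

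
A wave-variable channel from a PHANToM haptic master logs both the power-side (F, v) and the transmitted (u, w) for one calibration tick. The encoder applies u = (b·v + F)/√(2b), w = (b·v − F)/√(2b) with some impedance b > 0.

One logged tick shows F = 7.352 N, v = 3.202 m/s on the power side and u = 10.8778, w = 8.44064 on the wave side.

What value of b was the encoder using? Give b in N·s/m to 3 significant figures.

u + w = 19.31844;  u + w = √(2b)·v, so √(2b) = 19.31844/3.202 = 6.03324.
b = (√(2b))²/2 = 36.40001/2 = 18.20000.
(Check via u − w = 2F/√(2b): u − w = 2.43716, 2F/√(2b) = 2.43716.)

b = 18.2 N·s/m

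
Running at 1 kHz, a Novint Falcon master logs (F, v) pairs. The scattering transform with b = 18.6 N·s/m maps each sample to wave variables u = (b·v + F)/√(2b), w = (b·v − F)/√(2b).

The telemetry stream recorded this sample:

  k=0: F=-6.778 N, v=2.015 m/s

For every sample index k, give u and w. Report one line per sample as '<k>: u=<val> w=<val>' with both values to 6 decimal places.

0: u=5.033627 w=7.256221

k=0: b·v=18.6×2.015=37.479000; √(2b)=6.099180; u=(37.479000+(-6.778))/6.099180=5.033627, w=(37.479000−(-6.778))/6.099180=7.256221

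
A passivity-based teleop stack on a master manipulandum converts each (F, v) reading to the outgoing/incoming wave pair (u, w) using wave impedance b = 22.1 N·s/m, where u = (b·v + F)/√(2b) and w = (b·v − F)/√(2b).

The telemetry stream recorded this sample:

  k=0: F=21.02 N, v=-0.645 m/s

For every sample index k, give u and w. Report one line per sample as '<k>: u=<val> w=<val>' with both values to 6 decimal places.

0: u=1.017627 w=-5.305786

k=0: b·v=22.1×(-0.645)=-14.254500; √(2b)=6.648308; u=(-14.254500+21.02)/6.648308=1.017627, w=(-14.254500−21.02)/6.648308=-5.305786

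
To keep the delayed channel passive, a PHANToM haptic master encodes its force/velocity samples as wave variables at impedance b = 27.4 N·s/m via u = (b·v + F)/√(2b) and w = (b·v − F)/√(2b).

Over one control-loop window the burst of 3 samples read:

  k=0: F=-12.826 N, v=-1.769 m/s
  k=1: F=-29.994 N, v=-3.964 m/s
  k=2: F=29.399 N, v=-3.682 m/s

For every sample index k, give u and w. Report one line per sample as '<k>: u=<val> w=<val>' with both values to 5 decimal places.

k=0: b·v=27.4×(-1.769)=-48.47060; √(2b)=7.40270; u=(-48.47060+(-12.826))/7.40270=-8.28030, w=(-48.47060−(-12.826))/7.40270=-4.81508
k=1: b·v=27.4×(-3.964)=-108.61360; √(2b)=7.40270; u=(-108.61360+(-29.994))/7.40270=-18.72392, w=(-108.61360−(-29.994))/7.40270=-10.62039
k=2: b·v=27.4×(-3.682)=-100.88680; √(2b)=7.40270; u=(-100.88680+29.399)/7.40270=-9.65699, w=(-100.88680−29.399)/7.40270=-17.59976

0: u=-8.28030 w=-4.81508
1: u=-18.72392 w=-10.62039
2: u=-9.65699 w=-17.59976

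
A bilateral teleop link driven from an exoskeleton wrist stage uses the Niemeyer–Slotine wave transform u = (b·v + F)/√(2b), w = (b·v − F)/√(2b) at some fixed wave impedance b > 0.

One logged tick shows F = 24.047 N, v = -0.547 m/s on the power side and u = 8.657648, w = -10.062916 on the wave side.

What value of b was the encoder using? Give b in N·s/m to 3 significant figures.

u + w = -1.405268;  u + w = √(2b)·v, so √(2b) = -1.405268/(-0.547) = 2.569046.
b = (√(2b))²/2 = 6.599996/2 = 3.299998.
(Check via u − w = 2F/√(2b): u − w = 18.720564, 2F/√(2b) = 18.720570.)

b = 3.3 N·s/m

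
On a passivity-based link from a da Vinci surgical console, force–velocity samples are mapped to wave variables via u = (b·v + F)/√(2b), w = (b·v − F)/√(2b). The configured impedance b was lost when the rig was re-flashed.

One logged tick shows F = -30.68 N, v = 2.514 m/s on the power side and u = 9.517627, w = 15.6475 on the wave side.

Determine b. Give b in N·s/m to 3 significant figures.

u + w = 25.165127;  u + w = √(2b)·v, so √(2b) = 25.165127/2.514 = 10.009995.
b = (√(2b))²/2 = 100.199996/2 = 50.099998.
(Check via u − w = 2F/√(2b): u − w = -6.129873, 2F/√(2b) = -6.129873.)

b = 50.1 N·s/m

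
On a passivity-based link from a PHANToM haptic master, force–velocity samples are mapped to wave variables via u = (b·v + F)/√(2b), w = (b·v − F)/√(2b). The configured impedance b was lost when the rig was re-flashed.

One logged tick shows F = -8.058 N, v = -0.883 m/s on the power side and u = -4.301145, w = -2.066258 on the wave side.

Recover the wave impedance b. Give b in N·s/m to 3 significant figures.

u + w = -6.367403;  u + w = √(2b)·v, so √(2b) = -6.367403/(-0.883) = 7.211102.
b = (√(2b))²/2 = 51.999991/2 = 25.999995.
(Check via u − w = 2F/√(2b): u − w = -2.234887, 2F/√(2b) = -2.234887.)

b = 26 N·s/m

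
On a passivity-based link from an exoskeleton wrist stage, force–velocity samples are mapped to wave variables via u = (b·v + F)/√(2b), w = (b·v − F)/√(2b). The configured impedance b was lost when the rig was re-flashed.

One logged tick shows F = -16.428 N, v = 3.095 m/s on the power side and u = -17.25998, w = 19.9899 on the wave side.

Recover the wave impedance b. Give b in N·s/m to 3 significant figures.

b = 0.389 N·s/m

u + w = 2.7299;  u + w = √(2b)·v, so √(2b) = 2.7299/3.095 = 0.8820.
b = (√(2b))²/2 = 0.7780/2 = 0.3890.
(Check via u − w = 2F/√(2b): u − w = -37.2499, 2F/√(2b) = -37.2499.)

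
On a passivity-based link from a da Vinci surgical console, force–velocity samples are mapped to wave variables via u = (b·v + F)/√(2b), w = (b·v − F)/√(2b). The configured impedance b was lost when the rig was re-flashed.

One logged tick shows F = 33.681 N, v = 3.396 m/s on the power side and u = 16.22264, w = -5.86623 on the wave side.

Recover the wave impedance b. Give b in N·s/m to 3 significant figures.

b = 4.65 N·s/m

u + w = 10.35641;  u + w = √(2b)·v, so √(2b) = 10.35641/3.396 = 3.04959.
b = (√(2b))²/2 = 9.30000/2 = 4.65000.
(Check via u − w = 2F/√(2b): u − w = 22.08887, 2F/√(2b) = 22.08887.)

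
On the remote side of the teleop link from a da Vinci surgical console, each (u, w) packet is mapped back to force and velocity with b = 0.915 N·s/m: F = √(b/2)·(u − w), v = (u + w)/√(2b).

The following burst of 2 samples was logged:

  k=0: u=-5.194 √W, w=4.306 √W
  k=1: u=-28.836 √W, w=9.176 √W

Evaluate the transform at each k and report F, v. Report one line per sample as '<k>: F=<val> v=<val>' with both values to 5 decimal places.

k=0: u−w=-9.50000, u+w=-0.88800; √(b/2)=0.67639, √(2b)=1.35277; F=0.67639×(-9.5)=-6.42568, v=-0.88800/1.35277=-0.65643
k=1: u−w=-38.01200, u+w=-19.66000; √(b/2)=0.67639, √(2b)=1.35277; F=0.67639×(-38.012)=-25.71084, v=-19.66000/1.35277=-14.53309

0: F=-6.42568 v=-0.65643
1: F=-25.71084 v=-14.53309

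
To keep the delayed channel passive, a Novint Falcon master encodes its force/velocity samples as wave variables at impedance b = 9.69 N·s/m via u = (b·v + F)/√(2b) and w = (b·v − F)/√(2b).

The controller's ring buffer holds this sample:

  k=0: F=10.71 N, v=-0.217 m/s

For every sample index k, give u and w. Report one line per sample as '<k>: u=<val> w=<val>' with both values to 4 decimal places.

0: u=1.9552 w=-2.9105

k=0: b·v=9.69×(-0.217)=-2.1027; √(2b)=4.4023; u=(-2.1027+10.71)/4.4023=1.9552, w=(-2.1027−10.71)/4.4023=-2.9105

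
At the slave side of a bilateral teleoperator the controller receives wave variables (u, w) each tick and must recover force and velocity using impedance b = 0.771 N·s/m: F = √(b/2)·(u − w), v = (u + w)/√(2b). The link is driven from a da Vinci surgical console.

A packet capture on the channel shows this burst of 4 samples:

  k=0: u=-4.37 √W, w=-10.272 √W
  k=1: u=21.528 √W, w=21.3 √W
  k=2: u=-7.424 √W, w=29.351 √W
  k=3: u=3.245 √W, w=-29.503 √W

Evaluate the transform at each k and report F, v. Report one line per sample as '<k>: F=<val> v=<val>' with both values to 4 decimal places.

0: F=3.6645 v=-11.7912
1: F=0.1416 v=34.4894
2: F=-22.8331 v=17.6578
3: F=20.3328 v=-21.1456

k=0: u−w=5.9020, u+w=-14.6420; √(b/2)=0.6209, √(2b)=1.2418; F=0.6209×5.902=3.6645, v=-14.6420/1.2418=-11.7912
k=1: u−w=0.2280, u+w=42.8280; √(b/2)=0.6209, √(2b)=1.2418; F=0.6209×0.228=0.1416, v=42.8280/1.2418=34.4894
k=2: u−w=-36.7750, u+w=21.9270; √(b/2)=0.6209, √(2b)=1.2418; F=0.6209×(-36.775)=-22.8331, v=21.9270/1.2418=17.6578
k=3: u−w=32.7480, u+w=-26.2580; √(b/2)=0.6209, √(2b)=1.2418; F=0.6209×32.748=20.3328, v=-26.2580/1.2418=-21.1456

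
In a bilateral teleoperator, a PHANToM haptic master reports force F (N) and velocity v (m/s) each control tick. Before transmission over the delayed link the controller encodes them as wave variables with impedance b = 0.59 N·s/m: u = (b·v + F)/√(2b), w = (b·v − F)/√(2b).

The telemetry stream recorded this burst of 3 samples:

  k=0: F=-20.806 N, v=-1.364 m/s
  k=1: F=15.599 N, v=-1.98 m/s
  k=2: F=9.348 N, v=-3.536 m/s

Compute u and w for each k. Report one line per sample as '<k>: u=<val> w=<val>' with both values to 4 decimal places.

k=0: b·v=0.59×(-1.364)=-0.8048; √(2b)=1.0863; u=(-0.8048+(-20.806))/1.0863=-19.8943, w=(-0.8048−(-20.806))/1.0863=18.4126
k=1: b·v=0.59×(-1.98)=-1.1682; √(2b)=1.0863; u=(-1.1682+15.599)/1.0863=13.2846, w=(-1.1682−15.599)/1.0863=-15.4355
k=2: b·v=0.59×(-3.536)=-2.0862; √(2b)=1.0863; u=(-2.0862+9.348)/1.0863=6.6850, w=(-2.0862−9.348)/1.0863=-10.5261

0: u=-19.8943 w=18.4126
1: u=13.2846 w=-15.4355
2: u=6.6850 w=-10.5261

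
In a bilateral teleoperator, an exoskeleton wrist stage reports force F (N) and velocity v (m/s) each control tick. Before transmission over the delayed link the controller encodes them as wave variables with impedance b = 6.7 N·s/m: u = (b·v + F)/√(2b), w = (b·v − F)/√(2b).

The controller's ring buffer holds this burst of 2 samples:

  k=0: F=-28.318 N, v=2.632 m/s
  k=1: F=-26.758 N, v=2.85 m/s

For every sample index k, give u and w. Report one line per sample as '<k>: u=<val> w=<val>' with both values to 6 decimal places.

k=0: b·v=6.7×2.632=17.634400; √(2b)=3.660601; u=(17.634400+(-28.318))/3.660601=-2.918537, w=(17.634400−(-28.318))/3.660601=12.553239
k=1: b·v=6.7×2.85=19.095000; √(2b)=3.660601; u=(19.095000+(-26.758))/3.660601=-2.093372, w=(19.095000−(-26.758))/3.660601=12.526085

0: u=-2.918537 w=12.553239
1: u=-2.093372 w=12.526085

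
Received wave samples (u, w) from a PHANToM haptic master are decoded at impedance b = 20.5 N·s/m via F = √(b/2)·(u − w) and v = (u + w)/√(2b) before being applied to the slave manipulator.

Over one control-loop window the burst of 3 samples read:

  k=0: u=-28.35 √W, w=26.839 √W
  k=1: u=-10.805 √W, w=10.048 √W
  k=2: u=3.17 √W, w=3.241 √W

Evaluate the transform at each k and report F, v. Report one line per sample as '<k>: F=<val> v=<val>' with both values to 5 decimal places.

k=0: u−w=-55.18900, u+w=-1.51100; √(b/2)=3.20156, √(2b)=6.40312; F=3.20156×(-55.189)=-176.69101, v=-1.51100/6.40312=-0.23598
k=1: u−w=-20.85300, u+w=-0.75700; √(b/2)=3.20156, √(2b)=6.40312; F=3.20156×(-20.853)=-66.76217, v=-0.75700/6.40312=-0.11822
k=2: u−w=-0.07100, u+w=6.41100; √(b/2)=3.20156, √(2b)=6.40312; F=3.20156×(-0.071)=-0.22731, v=6.41100/6.40312=1.00123

0: F=-176.69101 v=-0.23598
1: F=-66.76217 v=-0.11822
2: F=-0.22731 v=1.00123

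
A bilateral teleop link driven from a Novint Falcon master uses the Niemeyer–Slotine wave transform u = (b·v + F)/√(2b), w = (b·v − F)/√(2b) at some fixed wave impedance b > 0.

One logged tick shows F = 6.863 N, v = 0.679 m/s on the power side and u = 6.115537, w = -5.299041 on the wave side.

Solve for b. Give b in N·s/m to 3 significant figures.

u + w = 0.816496;  u + w = √(2b)·v, so √(2b) = 0.816496/0.679 = 1.202498.
b = (√(2b))²/2 = 1.446001/2 = 0.723000.
(Check via u − w = 2F/√(2b): u − w = 11.414578, 2F/√(2b) = 11.414574.)

b = 0.723 N·s/m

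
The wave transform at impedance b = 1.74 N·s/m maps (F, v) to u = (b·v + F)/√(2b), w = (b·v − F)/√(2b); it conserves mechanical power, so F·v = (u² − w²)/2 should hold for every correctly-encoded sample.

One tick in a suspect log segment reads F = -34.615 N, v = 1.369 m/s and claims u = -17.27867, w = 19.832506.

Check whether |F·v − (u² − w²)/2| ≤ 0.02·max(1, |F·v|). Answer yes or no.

F·v = (-34.615)×1.369 = -47.387935 W.
(u² − w²)/2 = (298.552437 − 393.328294)/2 = -47.387929 W.
|Δ| = 0.000006;  2% of max(1, |F·v|) = 0.947759.

yes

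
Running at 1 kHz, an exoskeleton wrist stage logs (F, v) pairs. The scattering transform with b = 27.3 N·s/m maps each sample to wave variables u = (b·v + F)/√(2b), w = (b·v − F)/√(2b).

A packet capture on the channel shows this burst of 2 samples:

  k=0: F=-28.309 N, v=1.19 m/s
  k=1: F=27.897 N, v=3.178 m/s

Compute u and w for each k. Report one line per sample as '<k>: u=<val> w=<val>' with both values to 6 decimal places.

k=0: b·v=27.3×1.19=32.487000; √(2b)=7.389181; u=(32.487000+(-28.309))/7.389181=0.565421, w=(32.487000−(-28.309))/7.389181=8.227704
k=1: b·v=27.3×3.178=86.759400; √(2b)=7.389181; u=(86.759400+27.897)/7.389181=15.516793, w=(86.759400−27.897)/7.389181=7.966025

0: u=0.565421 w=8.227704
1: u=15.516793 w=7.966025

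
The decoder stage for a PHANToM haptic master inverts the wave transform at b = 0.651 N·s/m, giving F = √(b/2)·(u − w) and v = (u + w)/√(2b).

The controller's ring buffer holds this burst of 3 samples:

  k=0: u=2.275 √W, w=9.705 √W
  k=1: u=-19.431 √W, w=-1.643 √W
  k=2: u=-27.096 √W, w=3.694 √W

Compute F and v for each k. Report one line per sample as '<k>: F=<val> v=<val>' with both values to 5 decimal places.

k=0: u−w=-7.43000, u+w=11.98000; √(b/2)=0.57053, √(2b)=1.14105; F=0.57053×(-7.43)=-4.23901, v=11.98000/1.14105=10.49908
k=1: u−w=-17.78800, u+w=-21.07400; √(b/2)=0.57053, √(2b)=1.14105; F=0.57053×(-17.788)=-10.14852, v=-21.07400/1.14105=-18.46892
k=2: u−w=-30.79000, u+w=-23.40200; √(b/2)=0.57053, √(2b)=1.14105; F=0.57053×(-30.79)=-17.56650, v=-23.40200/1.14105=-20.50914

0: F=-4.23901 v=10.49908
1: F=-10.14852 v=-18.46892
2: F=-17.56650 v=-20.50914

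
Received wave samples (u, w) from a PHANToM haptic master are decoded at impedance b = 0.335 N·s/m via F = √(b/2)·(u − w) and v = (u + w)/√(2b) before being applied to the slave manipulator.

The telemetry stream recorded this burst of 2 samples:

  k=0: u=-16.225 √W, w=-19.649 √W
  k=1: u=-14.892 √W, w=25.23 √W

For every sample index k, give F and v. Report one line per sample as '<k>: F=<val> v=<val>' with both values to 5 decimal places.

k=0: u−w=3.42400, u+w=-35.87400; √(b/2)=0.40927, √(2b)=0.81854; F=0.40927×3.424=1.40133, v=-35.87400/0.81854=-43.82707
k=1: u−w=-40.12200, u+w=10.33800; √(b/2)=0.40927, √(2b)=0.81854; F=0.40927×(-40.122)=-16.42064, v=10.33800/0.81854=12.62988

0: F=1.40133 v=-43.82707
1: F=-16.42064 v=12.62988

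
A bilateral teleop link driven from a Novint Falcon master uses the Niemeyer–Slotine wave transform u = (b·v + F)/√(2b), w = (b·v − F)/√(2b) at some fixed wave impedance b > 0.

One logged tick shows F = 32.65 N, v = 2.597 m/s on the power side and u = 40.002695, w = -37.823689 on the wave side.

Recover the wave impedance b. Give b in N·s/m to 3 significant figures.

b = 0.352 N·s/m

u + w = 2.179006;  u + w = √(2b)·v, so √(2b) = 2.179006/2.597 = 0.839047.
b = (√(2b))²/2 = 0.704000/2 = 0.352000.
(Check via u − w = 2F/√(2b): u − w = 77.826384, 2F/√(2b) = 77.826358.)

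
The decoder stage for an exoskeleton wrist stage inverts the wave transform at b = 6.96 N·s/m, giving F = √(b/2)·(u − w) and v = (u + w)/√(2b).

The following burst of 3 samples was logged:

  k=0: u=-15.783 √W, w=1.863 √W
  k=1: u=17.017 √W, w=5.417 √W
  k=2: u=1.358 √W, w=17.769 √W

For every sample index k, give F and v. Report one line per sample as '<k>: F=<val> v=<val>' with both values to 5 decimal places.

k=0: u−w=-17.64600, u+w=-13.92000; √(b/2)=1.86548, √(2b)=3.73095; F=1.86548×(-17.646)=-32.91819, v=-13.92000/3.73095=-3.73095
k=1: u−w=11.60000, u+w=22.43400; √(b/2)=1.86548, √(2b)=3.73095; F=1.86548×11.6=21.63952, v=22.43400/3.73095=6.01294
k=2: u−w=-16.41100, u+w=19.12700; √(b/2)=1.86548, √(2b)=3.73095; F=1.86548×(-16.411)=-30.61432, v=19.12700/3.73095=5.12657

0: F=-32.91819 v=-3.73095
1: F=21.63952 v=6.01294
2: F=-30.61432 v=5.12657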